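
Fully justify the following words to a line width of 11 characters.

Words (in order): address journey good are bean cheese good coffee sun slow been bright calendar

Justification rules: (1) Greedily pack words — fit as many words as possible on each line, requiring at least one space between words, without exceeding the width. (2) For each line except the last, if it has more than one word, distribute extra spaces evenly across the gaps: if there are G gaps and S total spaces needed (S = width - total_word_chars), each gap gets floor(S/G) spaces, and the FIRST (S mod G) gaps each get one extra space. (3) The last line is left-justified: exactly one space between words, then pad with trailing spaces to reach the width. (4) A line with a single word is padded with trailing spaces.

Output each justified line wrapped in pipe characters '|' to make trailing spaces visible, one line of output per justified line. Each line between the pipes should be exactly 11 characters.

Line 1: ['address'] (min_width=7, slack=4)
Line 2: ['journey'] (min_width=7, slack=4)
Line 3: ['good', 'are'] (min_width=8, slack=3)
Line 4: ['bean', 'cheese'] (min_width=11, slack=0)
Line 5: ['good', 'coffee'] (min_width=11, slack=0)
Line 6: ['sun', 'slow'] (min_width=8, slack=3)
Line 7: ['been', 'bright'] (min_width=11, slack=0)
Line 8: ['calendar'] (min_width=8, slack=3)

Answer: |address    |
|journey    |
|good    are|
|bean cheese|
|good coffee|
|sun    slow|
|been bright|
|calendar   |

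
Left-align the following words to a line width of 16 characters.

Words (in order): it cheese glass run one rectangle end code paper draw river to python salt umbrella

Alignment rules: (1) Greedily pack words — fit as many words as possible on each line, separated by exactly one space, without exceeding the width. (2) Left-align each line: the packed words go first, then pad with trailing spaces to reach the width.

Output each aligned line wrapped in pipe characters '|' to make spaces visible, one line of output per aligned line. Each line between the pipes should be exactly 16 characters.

Answer: |it cheese glass |
|run one         |
|rectangle end   |
|code paper draw |
|river to python |
|salt umbrella   |

Derivation:
Line 1: ['it', 'cheese', 'glass'] (min_width=15, slack=1)
Line 2: ['run', 'one'] (min_width=7, slack=9)
Line 3: ['rectangle', 'end'] (min_width=13, slack=3)
Line 4: ['code', 'paper', 'draw'] (min_width=15, slack=1)
Line 5: ['river', 'to', 'python'] (min_width=15, slack=1)
Line 6: ['salt', 'umbrella'] (min_width=13, slack=3)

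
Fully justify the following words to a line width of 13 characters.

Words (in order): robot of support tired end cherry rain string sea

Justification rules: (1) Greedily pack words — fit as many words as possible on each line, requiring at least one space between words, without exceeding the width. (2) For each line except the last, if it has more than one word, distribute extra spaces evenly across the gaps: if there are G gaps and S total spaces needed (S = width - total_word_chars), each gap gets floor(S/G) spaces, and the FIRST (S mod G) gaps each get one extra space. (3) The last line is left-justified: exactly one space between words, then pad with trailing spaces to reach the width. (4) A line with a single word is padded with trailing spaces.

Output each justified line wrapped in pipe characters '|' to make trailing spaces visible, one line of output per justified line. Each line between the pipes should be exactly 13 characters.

Answer: |robot      of|
|support tired|
|end    cherry|
|rain   string|
|sea          |

Derivation:
Line 1: ['robot', 'of'] (min_width=8, slack=5)
Line 2: ['support', 'tired'] (min_width=13, slack=0)
Line 3: ['end', 'cherry'] (min_width=10, slack=3)
Line 4: ['rain', 'string'] (min_width=11, slack=2)
Line 5: ['sea'] (min_width=3, slack=10)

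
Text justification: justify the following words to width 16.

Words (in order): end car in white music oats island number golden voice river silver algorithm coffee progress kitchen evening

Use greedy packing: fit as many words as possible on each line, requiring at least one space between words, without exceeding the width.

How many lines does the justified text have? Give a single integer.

Answer: 8

Derivation:
Line 1: ['end', 'car', 'in', 'white'] (min_width=16, slack=0)
Line 2: ['music', 'oats'] (min_width=10, slack=6)
Line 3: ['island', 'number'] (min_width=13, slack=3)
Line 4: ['golden', 'voice'] (min_width=12, slack=4)
Line 5: ['river', 'silver'] (min_width=12, slack=4)
Line 6: ['algorithm', 'coffee'] (min_width=16, slack=0)
Line 7: ['progress', 'kitchen'] (min_width=16, slack=0)
Line 8: ['evening'] (min_width=7, slack=9)
Total lines: 8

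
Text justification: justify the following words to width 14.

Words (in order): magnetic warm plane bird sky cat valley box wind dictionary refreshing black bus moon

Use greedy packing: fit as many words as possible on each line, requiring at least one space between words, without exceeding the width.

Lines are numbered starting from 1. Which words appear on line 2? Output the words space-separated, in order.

Line 1: ['magnetic', 'warm'] (min_width=13, slack=1)
Line 2: ['plane', 'bird', 'sky'] (min_width=14, slack=0)
Line 3: ['cat', 'valley', 'box'] (min_width=14, slack=0)
Line 4: ['wind'] (min_width=4, slack=10)
Line 5: ['dictionary'] (min_width=10, slack=4)
Line 6: ['refreshing'] (min_width=10, slack=4)
Line 7: ['black', 'bus', 'moon'] (min_width=14, slack=0)

Answer: plane bird sky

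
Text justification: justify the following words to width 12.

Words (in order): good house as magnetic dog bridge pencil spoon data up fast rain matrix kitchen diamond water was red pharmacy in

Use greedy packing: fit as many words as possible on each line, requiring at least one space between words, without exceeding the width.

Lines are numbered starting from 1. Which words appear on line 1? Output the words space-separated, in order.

Answer: good house

Derivation:
Line 1: ['good', 'house'] (min_width=10, slack=2)
Line 2: ['as', 'magnetic'] (min_width=11, slack=1)
Line 3: ['dog', 'bridge'] (min_width=10, slack=2)
Line 4: ['pencil', 'spoon'] (min_width=12, slack=0)
Line 5: ['data', 'up', 'fast'] (min_width=12, slack=0)
Line 6: ['rain', 'matrix'] (min_width=11, slack=1)
Line 7: ['kitchen'] (min_width=7, slack=5)
Line 8: ['diamond'] (min_width=7, slack=5)
Line 9: ['water', 'was'] (min_width=9, slack=3)
Line 10: ['red', 'pharmacy'] (min_width=12, slack=0)
Line 11: ['in'] (min_width=2, slack=10)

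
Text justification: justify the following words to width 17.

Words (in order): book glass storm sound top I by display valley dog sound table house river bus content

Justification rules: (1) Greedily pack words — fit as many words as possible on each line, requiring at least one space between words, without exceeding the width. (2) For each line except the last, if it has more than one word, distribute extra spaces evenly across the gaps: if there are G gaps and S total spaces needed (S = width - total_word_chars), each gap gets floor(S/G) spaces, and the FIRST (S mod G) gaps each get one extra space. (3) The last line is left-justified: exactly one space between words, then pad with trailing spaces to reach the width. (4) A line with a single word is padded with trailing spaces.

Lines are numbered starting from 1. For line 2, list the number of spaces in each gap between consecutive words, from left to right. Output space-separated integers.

Line 1: ['book', 'glass', 'storm'] (min_width=16, slack=1)
Line 2: ['sound', 'top', 'I', 'by'] (min_width=14, slack=3)
Line 3: ['display', 'valley'] (min_width=14, slack=3)
Line 4: ['dog', 'sound', 'table'] (min_width=15, slack=2)
Line 5: ['house', 'river', 'bus'] (min_width=15, slack=2)
Line 6: ['content'] (min_width=7, slack=10)

Answer: 2 2 2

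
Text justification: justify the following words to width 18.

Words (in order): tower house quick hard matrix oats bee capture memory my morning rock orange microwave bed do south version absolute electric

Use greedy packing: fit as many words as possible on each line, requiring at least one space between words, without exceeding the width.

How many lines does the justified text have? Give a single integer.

Line 1: ['tower', 'house', 'quick'] (min_width=17, slack=1)
Line 2: ['hard', 'matrix', 'oats'] (min_width=16, slack=2)
Line 3: ['bee', 'capture', 'memory'] (min_width=18, slack=0)
Line 4: ['my', 'morning', 'rock'] (min_width=15, slack=3)
Line 5: ['orange', 'microwave'] (min_width=16, slack=2)
Line 6: ['bed', 'do', 'south'] (min_width=12, slack=6)
Line 7: ['version', 'absolute'] (min_width=16, slack=2)
Line 8: ['electric'] (min_width=8, slack=10)
Total lines: 8

Answer: 8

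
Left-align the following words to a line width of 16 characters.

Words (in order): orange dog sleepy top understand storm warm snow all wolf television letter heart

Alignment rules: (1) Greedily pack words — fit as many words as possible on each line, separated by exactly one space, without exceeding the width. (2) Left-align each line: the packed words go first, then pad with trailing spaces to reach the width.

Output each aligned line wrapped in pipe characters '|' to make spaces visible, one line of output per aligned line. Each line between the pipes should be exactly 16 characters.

Answer: |orange dog      |
|sleepy top      |
|understand storm|
|warm snow all   |
|wolf television |
|letter heart    |

Derivation:
Line 1: ['orange', 'dog'] (min_width=10, slack=6)
Line 2: ['sleepy', 'top'] (min_width=10, slack=6)
Line 3: ['understand', 'storm'] (min_width=16, slack=0)
Line 4: ['warm', 'snow', 'all'] (min_width=13, slack=3)
Line 5: ['wolf', 'television'] (min_width=15, slack=1)
Line 6: ['letter', 'heart'] (min_width=12, slack=4)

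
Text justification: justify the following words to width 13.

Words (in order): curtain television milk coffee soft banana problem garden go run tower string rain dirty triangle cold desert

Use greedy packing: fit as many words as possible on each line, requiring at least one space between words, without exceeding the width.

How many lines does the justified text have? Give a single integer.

Line 1: ['curtain'] (min_width=7, slack=6)
Line 2: ['television'] (min_width=10, slack=3)
Line 3: ['milk', 'coffee'] (min_width=11, slack=2)
Line 4: ['soft', 'banana'] (min_width=11, slack=2)
Line 5: ['problem'] (min_width=7, slack=6)
Line 6: ['garden', 'go', 'run'] (min_width=13, slack=0)
Line 7: ['tower', 'string'] (min_width=12, slack=1)
Line 8: ['rain', 'dirty'] (min_width=10, slack=3)
Line 9: ['triangle', 'cold'] (min_width=13, slack=0)
Line 10: ['desert'] (min_width=6, slack=7)
Total lines: 10

Answer: 10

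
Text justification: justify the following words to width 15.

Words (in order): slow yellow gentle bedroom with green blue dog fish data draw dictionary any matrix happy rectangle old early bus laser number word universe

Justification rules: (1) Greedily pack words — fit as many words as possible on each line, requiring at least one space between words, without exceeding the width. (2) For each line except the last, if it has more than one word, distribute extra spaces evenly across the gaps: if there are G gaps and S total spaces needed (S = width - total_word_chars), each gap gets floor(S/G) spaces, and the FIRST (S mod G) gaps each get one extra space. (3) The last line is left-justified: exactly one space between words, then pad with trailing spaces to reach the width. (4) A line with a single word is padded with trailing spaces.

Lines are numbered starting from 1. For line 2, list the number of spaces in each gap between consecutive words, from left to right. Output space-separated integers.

Answer: 2

Derivation:
Line 1: ['slow', 'yellow'] (min_width=11, slack=4)
Line 2: ['gentle', 'bedroom'] (min_width=14, slack=1)
Line 3: ['with', 'green', 'blue'] (min_width=15, slack=0)
Line 4: ['dog', 'fish', 'data'] (min_width=13, slack=2)
Line 5: ['draw', 'dictionary'] (min_width=15, slack=0)
Line 6: ['any', 'matrix'] (min_width=10, slack=5)
Line 7: ['happy', 'rectangle'] (min_width=15, slack=0)
Line 8: ['old', 'early', 'bus'] (min_width=13, slack=2)
Line 9: ['laser', 'number'] (min_width=12, slack=3)
Line 10: ['word', 'universe'] (min_width=13, slack=2)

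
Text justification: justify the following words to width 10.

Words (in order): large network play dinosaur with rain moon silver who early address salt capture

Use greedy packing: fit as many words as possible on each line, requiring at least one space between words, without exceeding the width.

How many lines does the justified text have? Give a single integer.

Line 1: ['large'] (min_width=5, slack=5)
Line 2: ['network'] (min_width=7, slack=3)
Line 3: ['play'] (min_width=4, slack=6)
Line 4: ['dinosaur'] (min_width=8, slack=2)
Line 5: ['with', 'rain'] (min_width=9, slack=1)
Line 6: ['moon'] (min_width=4, slack=6)
Line 7: ['silver', 'who'] (min_width=10, slack=0)
Line 8: ['early'] (min_width=5, slack=5)
Line 9: ['address'] (min_width=7, slack=3)
Line 10: ['salt'] (min_width=4, slack=6)
Line 11: ['capture'] (min_width=7, slack=3)
Total lines: 11

Answer: 11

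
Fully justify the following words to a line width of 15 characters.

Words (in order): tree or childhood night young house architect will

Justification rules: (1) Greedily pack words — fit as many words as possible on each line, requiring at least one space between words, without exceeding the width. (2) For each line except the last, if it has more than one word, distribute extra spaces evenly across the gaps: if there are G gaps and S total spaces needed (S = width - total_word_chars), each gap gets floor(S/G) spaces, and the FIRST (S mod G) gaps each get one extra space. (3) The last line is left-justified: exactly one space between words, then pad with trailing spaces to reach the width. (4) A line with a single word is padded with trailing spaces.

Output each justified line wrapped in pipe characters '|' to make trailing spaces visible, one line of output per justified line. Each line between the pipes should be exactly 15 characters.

Line 1: ['tree', 'or'] (min_width=7, slack=8)
Line 2: ['childhood', 'night'] (min_width=15, slack=0)
Line 3: ['young', 'house'] (min_width=11, slack=4)
Line 4: ['architect', 'will'] (min_width=14, slack=1)

Answer: |tree         or|
|childhood night|
|young     house|
|architect will |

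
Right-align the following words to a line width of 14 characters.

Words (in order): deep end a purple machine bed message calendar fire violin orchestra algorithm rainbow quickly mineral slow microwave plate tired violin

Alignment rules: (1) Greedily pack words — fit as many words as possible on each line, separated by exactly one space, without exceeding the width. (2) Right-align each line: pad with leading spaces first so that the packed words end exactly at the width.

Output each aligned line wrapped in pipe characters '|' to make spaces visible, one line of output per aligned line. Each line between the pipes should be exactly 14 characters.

Line 1: ['deep', 'end', 'a'] (min_width=10, slack=4)
Line 2: ['purple', 'machine'] (min_width=14, slack=0)
Line 3: ['bed', 'message'] (min_width=11, slack=3)
Line 4: ['calendar', 'fire'] (min_width=13, slack=1)
Line 5: ['violin'] (min_width=6, slack=8)
Line 6: ['orchestra'] (min_width=9, slack=5)
Line 7: ['algorithm'] (min_width=9, slack=5)
Line 8: ['rainbow'] (min_width=7, slack=7)
Line 9: ['quickly'] (min_width=7, slack=7)
Line 10: ['mineral', 'slow'] (min_width=12, slack=2)
Line 11: ['microwave'] (min_width=9, slack=5)
Line 12: ['plate', 'tired'] (min_width=11, slack=3)
Line 13: ['violin'] (min_width=6, slack=8)

Answer: |    deep end a|
|purple machine|
|   bed message|
| calendar fire|
|        violin|
|     orchestra|
|     algorithm|
|       rainbow|
|       quickly|
|  mineral slow|
|     microwave|
|   plate tired|
|        violin|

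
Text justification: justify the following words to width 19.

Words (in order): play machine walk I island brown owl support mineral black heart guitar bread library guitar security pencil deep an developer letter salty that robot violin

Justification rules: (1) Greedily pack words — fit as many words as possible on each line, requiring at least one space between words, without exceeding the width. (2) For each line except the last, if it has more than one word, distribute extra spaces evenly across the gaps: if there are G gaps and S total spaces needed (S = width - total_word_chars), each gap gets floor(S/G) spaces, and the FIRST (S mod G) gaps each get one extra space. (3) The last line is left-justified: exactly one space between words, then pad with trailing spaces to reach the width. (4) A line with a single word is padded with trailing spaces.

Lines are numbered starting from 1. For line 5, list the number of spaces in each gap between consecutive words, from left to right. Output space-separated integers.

Answer: 7

Derivation:
Line 1: ['play', 'machine', 'walk', 'I'] (min_width=19, slack=0)
Line 2: ['island', 'brown', 'owl'] (min_width=16, slack=3)
Line 3: ['support', 'mineral'] (min_width=15, slack=4)
Line 4: ['black', 'heart', 'guitar'] (min_width=18, slack=1)
Line 5: ['bread', 'library'] (min_width=13, slack=6)
Line 6: ['guitar', 'security'] (min_width=15, slack=4)
Line 7: ['pencil', 'deep', 'an'] (min_width=14, slack=5)
Line 8: ['developer', 'letter'] (min_width=16, slack=3)
Line 9: ['salty', 'that', 'robot'] (min_width=16, slack=3)
Line 10: ['violin'] (min_width=6, slack=13)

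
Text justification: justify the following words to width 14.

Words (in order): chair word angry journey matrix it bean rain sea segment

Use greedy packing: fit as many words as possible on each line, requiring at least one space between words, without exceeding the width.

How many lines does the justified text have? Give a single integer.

Line 1: ['chair', 'word'] (min_width=10, slack=4)
Line 2: ['angry', 'journey'] (min_width=13, slack=1)
Line 3: ['matrix', 'it', 'bean'] (min_width=14, slack=0)
Line 4: ['rain', 'sea'] (min_width=8, slack=6)
Line 5: ['segment'] (min_width=7, slack=7)
Total lines: 5

Answer: 5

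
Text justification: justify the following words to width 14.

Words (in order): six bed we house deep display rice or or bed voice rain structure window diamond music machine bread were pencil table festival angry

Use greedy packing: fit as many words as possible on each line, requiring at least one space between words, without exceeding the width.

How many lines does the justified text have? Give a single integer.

Line 1: ['six', 'bed', 'we'] (min_width=10, slack=4)
Line 2: ['house', 'deep'] (min_width=10, slack=4)
Line 3: ['display', 'rice'] (min_width=12, slack=2)
Line 4: ['or', 'or', 'bed'] (min_width=9, slack=5)
Line 5: ['voice', 'rain'] (min_width=10, slack=4)
Line 6: ['structure'] (min_width=9, slack=5)
Line 7: ['window', 'diamond'] (min_width=14, slack=0)
Line 8: ['music', 'machine'] (min_width=13, slack=1)
Line 9: ['bread', 'were'] (min_width=10, slack=4)
Line 10: ['pencil', 'table'] (min_width=12, slack=2)
Line 11: ['festival', 'angry'] (min_width=14, slack=0)
Total lines: 11

Answer: 11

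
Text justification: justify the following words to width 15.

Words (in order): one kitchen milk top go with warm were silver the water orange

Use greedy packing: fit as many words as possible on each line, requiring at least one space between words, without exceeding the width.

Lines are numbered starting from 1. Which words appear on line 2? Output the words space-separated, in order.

Answer: milk top go

Derivation:
Line 1: ['one', 'kitchen'] (min_width=11, slack=4)
Line 2: ['milk', 'top', 'go'] (min_width=11, slack=4)
Line 3: ['with', 'warm', 'were'] (min_width=14, slack=1)
Line 4: ['silver', 'the'] (min_width=10, slack=5)
Line 5: ['water', 'orange'] (min_width=12, slack=3)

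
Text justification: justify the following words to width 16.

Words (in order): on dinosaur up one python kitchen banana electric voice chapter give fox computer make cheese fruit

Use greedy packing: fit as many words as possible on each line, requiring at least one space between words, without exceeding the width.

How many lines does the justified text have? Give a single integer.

Line 1: ['on', 'dinosaur', 'up'] (min_width=14, slack=2)
Line 2: ['one', 'python'] (min_width=10, slack=6)
Line 3: ['kitchen', 'banana'] (min_width=14, slack=2)
Line 4: ['electric', 'voice'] (min_width=14, slack=2)
Line 5: ['chapter', 'give', 'fox'] (min_width=16, slack=0)
Line 6: ['computer', 'make'] (min_width=13, slack=3)
Line 7: ['cheese', 'fruit'] (min_width=12, slack=4)
Total lines: 7

Answer: 7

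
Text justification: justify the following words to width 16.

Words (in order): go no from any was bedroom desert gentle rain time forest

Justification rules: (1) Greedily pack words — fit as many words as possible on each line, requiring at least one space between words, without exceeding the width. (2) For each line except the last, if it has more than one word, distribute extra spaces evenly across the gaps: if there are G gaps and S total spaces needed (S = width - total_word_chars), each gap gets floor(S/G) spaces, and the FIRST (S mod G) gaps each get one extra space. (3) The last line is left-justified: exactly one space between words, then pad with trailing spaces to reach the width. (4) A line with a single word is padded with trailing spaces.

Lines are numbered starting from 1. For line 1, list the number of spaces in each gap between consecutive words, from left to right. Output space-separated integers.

Line 1: ['go', 'no', 'from', 'any'] (min_width=14, slack=2)
Line 2: ['was', 'bedroom'] (min_width=11, slack=5)
Line 3: ['desert', 'gentle'] (min_width=13, slack=3)
Line 4: ['rain', 'time', 'forest'] (min_width=16, slack=0)

Answer: 2 2 1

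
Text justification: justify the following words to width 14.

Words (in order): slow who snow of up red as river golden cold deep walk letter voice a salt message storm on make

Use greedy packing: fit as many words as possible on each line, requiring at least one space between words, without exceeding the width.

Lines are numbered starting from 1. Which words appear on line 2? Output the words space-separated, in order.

Answer: of up red as

Derivation:
Line 1: ['slow', 'who', 'snow'] (min_width=13, slack=1)
Line 2: ['of', 'up', 'red', 'as'] (min_width=12, slack=2)
Line 3: ['river', 'golden'] (min_width=12, slack=2)
Line 4: ['cold', 'deep', 'walk'] (min_width=14, slack=0)
Line 5: ['letter', 'voice', 'a'] (min_width=14, slack=0)
Line 6: ['salt', 'message'] (min_width=12, slack=2)
Line 7: ['storm', 'on', 'make'] (min_width=13, slack=1)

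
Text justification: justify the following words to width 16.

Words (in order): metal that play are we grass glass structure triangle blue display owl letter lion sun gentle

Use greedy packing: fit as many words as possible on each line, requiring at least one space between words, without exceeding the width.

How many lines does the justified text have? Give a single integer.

Answer: 7

Derivation:
Line 1: ['metal', 'that', 'play'] (min_width=15, slack=1)
Line 2: ['are', 'we', 'grass'] (min_width=12, slack=4)
Line 3: ['glass', 'structure'] (min_width=15, slack=1)
Line 4: ['triangle', 'blue'] (min_width=13, slack=3)
Line 5: ['display', 'owl'] (min_width=11, slack=5)
Line 6: ['letter', 'lion', 'sun'] (min_width=15, slack=1)
Line 7: ['gentle'] (min_width=6, slack=10)
Total lines: 7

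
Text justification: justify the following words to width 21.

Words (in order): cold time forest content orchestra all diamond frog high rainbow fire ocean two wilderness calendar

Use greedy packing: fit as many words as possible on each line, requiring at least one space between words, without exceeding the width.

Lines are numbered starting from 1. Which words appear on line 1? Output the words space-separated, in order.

Answer: cold time forest

Derivation:
Line 1: ['cold', 'time', 'forest'] (min_width=16, slack=5)
Line 2: ['content', 'orchestra', 'all'] (min_width=21, slack=0)
Line 3: ['diamond', 'frog', 'high'] (min_width=17, slack=4)
Line 4: ['rainbow', 'fire', 'ocean'] (min_width=18, slack=3)
Line 5: ['two', 'wilderness'] (min_width=14, slack=7)
Line 6: ['calendar'] (min_width=8, slack=13)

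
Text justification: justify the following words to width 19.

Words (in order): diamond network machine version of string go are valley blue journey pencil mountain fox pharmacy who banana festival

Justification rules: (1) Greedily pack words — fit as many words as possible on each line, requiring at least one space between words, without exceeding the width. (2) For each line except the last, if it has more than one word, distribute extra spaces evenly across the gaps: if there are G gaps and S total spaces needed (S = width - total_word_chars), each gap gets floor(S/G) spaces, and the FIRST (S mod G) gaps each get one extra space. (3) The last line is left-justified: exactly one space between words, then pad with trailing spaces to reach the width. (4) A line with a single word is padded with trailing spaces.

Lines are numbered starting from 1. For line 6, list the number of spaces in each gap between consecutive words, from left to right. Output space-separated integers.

Answer: 1 1

Derivation:
Line 1: ['diamond', 'network'] (min_width=15, slack=4)
Line 2: ['machine', 'version', 'of'] (min_width=18, slack=1)
Line 3: ['string', 'go', 'are'] (min_width=13, slack=6)
Line 4: ['valley', 'blue', 'journey'] (min_width=19, slack=0)
Line 5: ['pencil', 'mountain', 'fox'] (min_width=19, slack=0)
Line 6: ['pharmacy', 'who', 'banana'] (min_width=19, slack=0)
Line 7: ['festival'] (min_width=8, slack=11)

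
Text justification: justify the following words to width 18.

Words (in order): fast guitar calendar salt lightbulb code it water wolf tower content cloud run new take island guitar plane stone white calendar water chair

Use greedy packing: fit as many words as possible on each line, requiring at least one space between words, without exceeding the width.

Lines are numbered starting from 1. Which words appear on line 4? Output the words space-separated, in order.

Answer: water wolf tower

Derivation:
Line 1: ['fast', 'guitar'] (min_width=11, slack=7)
Line 2: ['calendar', 'salt'] (min_width=13, slack=5)
Line 3: ['lightbulb', 'code', 'it'] (min_width=17, slack=1)
Line 4: ['water', 'wolf', 'tower'] (min_width=16, slack=2)
Line 5: ['content', 'cloud', 'run'] (min_width=17, slack=1)
Line 6: ['new', 'take', 'island'] (min_width=15, slack=3)
Line 7: ['guitar', 'plane', 'stone'] (min_width=18, slack=0)
Line 8: ['white', 'calendar'] (min_width=14, slack=4)
Line 9: ['water', 'chair'] (min_width=11, slack=7)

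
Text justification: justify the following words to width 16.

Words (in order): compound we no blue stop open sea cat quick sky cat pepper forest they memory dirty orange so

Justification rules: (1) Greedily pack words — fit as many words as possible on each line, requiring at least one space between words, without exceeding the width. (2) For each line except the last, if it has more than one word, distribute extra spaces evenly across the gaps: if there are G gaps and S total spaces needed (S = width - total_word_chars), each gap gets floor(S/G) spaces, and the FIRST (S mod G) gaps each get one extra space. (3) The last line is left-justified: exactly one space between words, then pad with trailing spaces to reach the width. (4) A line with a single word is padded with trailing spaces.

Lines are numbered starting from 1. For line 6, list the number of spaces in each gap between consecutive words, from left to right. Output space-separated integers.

Line 1: ['compound', 'we', 'no'] (min_width=14, slack=2)
Line 2: ['blue', 'stop', 'open'] (min_width=14, slack=2)
Line 3: ['sea', 'cat', 'quick'] (min_width=13, slack=3)
Line 4: ['sky', 'cat', 'pepper'] (min_width=14, slack=2)
Line 5: ['forest', 'they'] (min_width=11, slack=5)
Line 6: ['memory', 'dirty'] (min_width=12, slack=4)
Line 7: ['orange', 'so'] (min_width=9, slack=7)

Answer: 5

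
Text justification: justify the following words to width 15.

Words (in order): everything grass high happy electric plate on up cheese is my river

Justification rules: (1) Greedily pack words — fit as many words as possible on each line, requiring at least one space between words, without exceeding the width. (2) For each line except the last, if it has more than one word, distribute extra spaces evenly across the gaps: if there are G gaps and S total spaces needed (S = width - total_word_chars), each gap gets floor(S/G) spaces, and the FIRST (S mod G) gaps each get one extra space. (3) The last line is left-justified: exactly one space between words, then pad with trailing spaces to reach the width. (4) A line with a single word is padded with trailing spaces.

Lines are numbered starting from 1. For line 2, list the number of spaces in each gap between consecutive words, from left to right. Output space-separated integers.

Line 1: ['everything'] (min_width=10, slack=5)
Line 2: ['grass', 'high'] (min_width=10, slack=5)
Line 3: ['happy', 'electric'] (min_width=14, slack=1)
Line 4: ['plate', 'on', 'up'] (min_width=11, slack=4)
Line 5: ['cheese', 'is', 'my'] (min_width=12, slack=3)
Line 6: ['river'] (min_width=5, slack=10)

Answer: 6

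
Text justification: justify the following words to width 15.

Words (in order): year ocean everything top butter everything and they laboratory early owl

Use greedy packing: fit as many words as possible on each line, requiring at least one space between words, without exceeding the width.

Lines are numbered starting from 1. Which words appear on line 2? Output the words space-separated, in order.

Line 1: ['year', 'ocean'] (min_width=10, slack=5)
Line 2: ['everything', 'top'] (min_width=14, slack=1)
Line 3: ['butter'] (min_width=6, slack=9)
Line 4: ['everything', 'and'] (min_width=14, slack=1)
Line 5: ['they', 'laboratory'] (min_width=15, slack=0)
Line 6: ['early', 'owl'] (min_width=9, slack=6)

Answer: everything top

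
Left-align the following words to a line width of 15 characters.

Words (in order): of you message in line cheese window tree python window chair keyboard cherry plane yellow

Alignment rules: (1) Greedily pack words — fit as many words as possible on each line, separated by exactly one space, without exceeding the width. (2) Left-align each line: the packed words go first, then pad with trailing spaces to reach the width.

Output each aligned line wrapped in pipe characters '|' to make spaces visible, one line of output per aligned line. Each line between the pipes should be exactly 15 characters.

Answer: |of you message |
|in line cheese |
|window tree    |
|python window  |
|chair keyboard |
|cherry plane   |
|yellow         |

Derivation:
Line 1: ['of', 'you', 'message'] (min_width=14, slack=1)
Line 2: ['in', 'line', 'cheese'] (min_width=14, slack=1)
Line 3: ['window', 'tree'] (min_width=11, slack=4)
Line 4: ['python', 'window'] (min_width=13, slack=2)
Line 5: ['chair', 'keyboard'] (min_width=14, slack=1)
Line 6: ['cherry', 'plane'] (min_width=12, slack=3)
Line 7: ['yellow'] (min_width=6, slack=9)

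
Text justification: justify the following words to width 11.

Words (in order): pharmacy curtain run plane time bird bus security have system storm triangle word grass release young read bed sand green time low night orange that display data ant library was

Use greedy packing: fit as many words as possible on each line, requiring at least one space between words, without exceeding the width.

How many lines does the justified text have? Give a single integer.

Answer: 18

Derivation:
Line 1: ['pharmacy'] (min_width=8, slack=3)
Line 2: ['curtain', 'run'] (min_width=11, slack=0)
Line 3: ['plane', 'time'] (min_width=10, slack=1)
Line 4: ['bird', 'bus'] (min_width=8, slack=3)
Line 5: ['security'] (min_width=8, slack=3)
Line 6: ['have', 'system'] (min_width=11, slack=0)
Line 7: ['storm'] (min_width=5, slack=6)
Line 8: ['triangle'] (min_width=8, slack=3)
Line 9: ['word', 'grass'] (min_width=10, slack=1)
Line 10: ['release'] (min_width=7, slack=4)
Line 11: ['young', 'read'] (min_width=10, slack=1)
Line 12: ['bed', 'sand'] (min_width=8, slack=3)
Line 13: ['green', 'time'] (min_width=10, slack=1)
Line 14: ['low', 'night'] (min_width=9, slack=2)
Line 15: ['orange', 'that'] (min_width=11, slack=0)
Line 16: ['display'] (min_width=7, slack=4)
Line 17: ['data', 'ant'] (min_width=8, slack=3)
Line 18: ['library', 'was'] (min_width=11, slack=0)
Total lines: 18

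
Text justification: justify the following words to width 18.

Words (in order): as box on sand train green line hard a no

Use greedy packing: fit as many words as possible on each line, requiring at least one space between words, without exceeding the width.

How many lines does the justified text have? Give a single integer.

Answer: 3

Derivation:
Line 1: ['as', 'box', 'on', 'sand'] (min_width=14, slack=4)
Line 2: ['train', 'green', 'line'] (min_width=16, slack=2)
Line 3: ['hard', 'a', 'no'] (min_width=9, slack=9)
Total lines: 3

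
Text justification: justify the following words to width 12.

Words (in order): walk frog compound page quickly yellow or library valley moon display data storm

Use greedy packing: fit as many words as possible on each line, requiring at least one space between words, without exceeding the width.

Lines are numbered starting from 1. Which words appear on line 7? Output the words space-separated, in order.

Answer: display data

Derivation:
Line 1: ['walk', 'frog'] (min_width=9, slack=3)
Line 2: ['compound'] (min_width=8, slack=4)
Line 3: ['page', 'quickly'] (min_width=12, slack=0)
Line 4: ['yellow', 'or'] (min_width=9, slack=3)
Line 5: ['library'] (min_width=7, slack=5)
Line 6: ['valley', 'moon'] (min_width=11, slack=1)
Line 7: ['display', 'data'] (min_width=12, slack=0)
Line 8: ['storm'] (min_width=5, slack=7)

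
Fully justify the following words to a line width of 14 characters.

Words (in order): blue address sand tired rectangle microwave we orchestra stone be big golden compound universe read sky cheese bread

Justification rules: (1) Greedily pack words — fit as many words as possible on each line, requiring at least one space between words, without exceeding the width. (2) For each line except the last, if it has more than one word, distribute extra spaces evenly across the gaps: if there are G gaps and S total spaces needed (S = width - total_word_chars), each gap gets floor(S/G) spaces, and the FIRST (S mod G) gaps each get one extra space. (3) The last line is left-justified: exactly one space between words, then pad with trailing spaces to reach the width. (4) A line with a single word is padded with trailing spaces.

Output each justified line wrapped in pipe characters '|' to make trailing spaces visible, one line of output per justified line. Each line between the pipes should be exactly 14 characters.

Answer: |blue   address|
|sand     tired|
|rectangle     |
|microwave   we|
|orchestra     |
|stone  be  big|
|golden        |
|compound      |
|universe  read|
|sky     cheese|
|bread         |

Derivation:
Line 1: ['blue', 'address'] (min_width=12, slack=2)
Line 2: ['sand', 'tired'] (min_width=10, slack=4)
Line 3: ['rectangle'] (min_width=9, slack=5)
Line 4: ['microwave', 'we'] (min_width=12, slack=2)
Line 5: ['orchestra'] (min_width=9, slack=5)
Line 6: ['stone', 'be', 'big'] (min_width=12, slack=2)
Line 7: ['golden'] (min_width=6, slack=8)
Line 8: ['compound'] (min_width=8, slack=6)
Line 9: ['universe', 'read'] (min_width=13, slack=1)
Line 10: ['sky', 'cheese'] (min_width=10, slack=4)
Line 11: ['bread'] (min_width=5, slack=9)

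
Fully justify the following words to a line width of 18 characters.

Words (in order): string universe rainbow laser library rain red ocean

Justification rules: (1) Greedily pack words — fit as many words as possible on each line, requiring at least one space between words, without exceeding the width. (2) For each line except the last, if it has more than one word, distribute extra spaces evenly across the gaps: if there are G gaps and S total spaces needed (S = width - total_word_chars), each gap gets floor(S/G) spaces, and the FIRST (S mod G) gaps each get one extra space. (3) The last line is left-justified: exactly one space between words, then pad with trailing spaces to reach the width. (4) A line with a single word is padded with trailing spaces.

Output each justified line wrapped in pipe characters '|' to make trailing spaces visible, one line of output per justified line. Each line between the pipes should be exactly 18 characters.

Line 1: ['string', 'universe'] (min_width=15, slack=3)
Line 2: ['rainbow', 'laser'] (min_width=13, slack=5)
Line 3: ['library', 'rain', 'red'] (min_width=16, slack=2)
Line 4: ['ocean'] (min_width=5, slack=13)

Answer: |string    universe|
|rainbow      laser|
|library  rain  red|
|ocean             |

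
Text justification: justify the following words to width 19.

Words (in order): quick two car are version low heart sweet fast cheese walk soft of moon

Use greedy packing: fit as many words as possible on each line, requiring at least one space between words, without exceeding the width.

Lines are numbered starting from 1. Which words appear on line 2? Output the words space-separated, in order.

Answer: version low heart

Derivation:
Line 1: ['quick', 'two', 'car', 'are'] (min_width=17, slack=2)
Line 2: ['version', 'low', 'heart'] (min_width=17, slack=2)
Line 3: ['sweet', 'fast', 'cheese'] (min_width=17, slack=2)
Line 4: ['walk', 'soft', 'of', 'moon'] (min_width=17, slack=2)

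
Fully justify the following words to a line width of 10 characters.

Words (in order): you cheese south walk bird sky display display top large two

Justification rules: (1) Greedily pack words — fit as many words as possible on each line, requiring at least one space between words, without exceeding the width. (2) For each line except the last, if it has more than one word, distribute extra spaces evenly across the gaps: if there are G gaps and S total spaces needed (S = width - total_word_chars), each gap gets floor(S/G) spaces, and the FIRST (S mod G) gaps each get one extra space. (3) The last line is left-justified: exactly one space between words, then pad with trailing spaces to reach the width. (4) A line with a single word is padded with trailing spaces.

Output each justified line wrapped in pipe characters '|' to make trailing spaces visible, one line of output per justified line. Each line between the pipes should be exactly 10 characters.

Line 1: ['you', 'cheese'] (min_width=10, slack=0)
Line 2: ['south', 'walk'] (min_width=10, slack=0)
Line 3: ['bird', 'sky'] (min_width=8, slack=2)
Line 4: ['display'] (min_width=7, slack=3)
Line 5: ['display'] (min_width=7, slack=3)
Line 6: ['top', 'large'] (min_width=9, slack=1)
Line 7: ['two'] (min_width=3, slack=7)

Answer: |you cheese|
|south walk|
|bird   sky|
|display   |
|display   |
|top  large|
|two       |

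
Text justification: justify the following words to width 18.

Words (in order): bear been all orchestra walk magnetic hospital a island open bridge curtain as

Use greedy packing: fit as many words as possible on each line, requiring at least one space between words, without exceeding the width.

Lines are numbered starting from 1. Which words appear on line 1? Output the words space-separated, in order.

Line 1: ['bear', 'been', 'all'] (min_width=13, slack=5)
Line 2: ['orchestra', 'walk'] (min_width=14, slack=4)
Line 3: ['magnetic', 'hospital'] (min_width=17, slack=1)
Line 4: ['a', 'island', 'open'] (min_width=13, slack=5)
Line 5: ['bridge', 'curtain', 'as'] (min_width=17, slack=1)

Answer: bear been all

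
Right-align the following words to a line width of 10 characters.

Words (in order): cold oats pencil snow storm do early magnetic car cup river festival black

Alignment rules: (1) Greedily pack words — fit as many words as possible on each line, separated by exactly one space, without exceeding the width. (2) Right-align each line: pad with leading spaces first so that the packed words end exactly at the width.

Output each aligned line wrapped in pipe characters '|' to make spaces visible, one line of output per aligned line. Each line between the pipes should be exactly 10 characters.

Answer: | cold oats|
|    pencil|
|snow storm|
|  do early|
|  magnetic|
|   car cup|
|     river|
|  festival|
|     black|

Derivation:
Line 1: ['cold', 'oats'] (min_width=9, slack=1)
Line 2: ['pencil'] (min_width=6, slack=4)
Line 3: ['snow', 'storm'] (min_width=10, slack=0)
Line 4: ['do', 'early'] (min_width=8, slack=2)
Line 5: ['magnetic'] (min_width=8, slack=2)
Line 6: ['car', 'cup'] (min_width=7, slack=3)
Line 7: ['river'] (min_width=5, slack=5)
Line 8: ['festival'] (min_width=8, slack=2)
Line 9: ['black'] (min_width=5, slack=5)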